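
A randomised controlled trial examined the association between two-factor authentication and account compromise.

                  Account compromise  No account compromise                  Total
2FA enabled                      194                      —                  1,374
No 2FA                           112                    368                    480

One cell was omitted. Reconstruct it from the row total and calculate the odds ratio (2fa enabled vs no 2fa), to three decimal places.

0.540

The missing cell is in the exposed row: 1374 − 194 = 1180.
So a = 194, b = 1180, c = 112, d = 368.
OR = (a·d)/(b·c) = (194 × 368) / (1180 × 112) = 71392 / 132160 = 0.54019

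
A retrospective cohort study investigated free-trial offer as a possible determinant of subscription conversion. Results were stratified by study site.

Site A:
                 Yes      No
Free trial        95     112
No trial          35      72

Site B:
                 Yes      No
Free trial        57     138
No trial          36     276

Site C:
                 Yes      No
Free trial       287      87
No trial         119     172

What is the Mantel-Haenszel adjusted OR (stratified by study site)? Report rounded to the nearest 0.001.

OR_MH = Σ(aᵢdᵢ/nᵢ) / Σ(bᵢcᵢ/nᵢ), where nᵢ is the stratum total.
Stratum 1 (Site A): n = 314; a·d/n = 95·72/314 = 21.7834; b·c/n = 112·35/314 = 12.4841
Stratum 2 (Site B): n = 507; a·d/n = 57·276/507 = 31.0296; b·c/n = 138·36/507 = 9.7988
Stratum 3 (Site C): n = 665; a·d/n = 287·172/665 = 74.2316; b·c/n = 87·119/665 = 15.5684
OR_MH = (21.7834 + 31.0296 + 74.2316) / (12.4841 + 9.7988 + 15.5684) = 127.0446 / 37.8513 = 3.35641

3.356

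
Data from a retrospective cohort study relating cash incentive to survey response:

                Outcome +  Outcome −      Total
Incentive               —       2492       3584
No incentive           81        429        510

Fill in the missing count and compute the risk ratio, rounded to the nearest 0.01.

The missing cell is in the exposed row: 3584 − 2492 = 1092.
So a = 1092, b = 2492, c = 81, d = 429.
RR = [a/(a+b)] / [c/(c+d)] = (1092/3584) / (81/510) = 0.30469/0.15882 = 1.91840

1.92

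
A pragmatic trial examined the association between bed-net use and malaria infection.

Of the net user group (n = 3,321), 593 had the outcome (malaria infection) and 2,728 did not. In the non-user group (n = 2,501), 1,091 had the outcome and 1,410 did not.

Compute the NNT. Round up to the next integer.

4

Risk in treated group = 593/3321 = 0.17856; risk in control = 1091/2501 = 0.43623.
Absolute risk reduction = 0.43623 − 0.17856 = 0.25766
NNT = 1 / ARR = 1 / 0.25766 = 3.881 → round up → 4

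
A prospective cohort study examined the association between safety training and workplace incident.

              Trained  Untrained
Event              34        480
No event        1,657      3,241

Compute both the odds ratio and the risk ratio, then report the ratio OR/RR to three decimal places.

0.889

Reading the table with exposure as columns: a = 34 (Trained, case), b = 1657 (Trained, non-case), c = 480 (Untrained, case), d = 3241.
OR = (34·3241)/(1657·480) = 110194/795360 = 0.13855
Risk in exposed = 34/1691 = 0.02011; risk in unexposed = 480/3721 = 0.12900; RR = 0.15587
OR/RR = 0.13855 / 0.15587 = 0.88887
The outcome is not rare, so the OR lies further from 1 than the RR.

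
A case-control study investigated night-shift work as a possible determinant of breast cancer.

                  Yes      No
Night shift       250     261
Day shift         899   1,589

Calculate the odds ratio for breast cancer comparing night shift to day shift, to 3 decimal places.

1.693

Cells: a = 250, b = 261, c = 899, d = 1589.
OR = (a·d)/(b·c) = (250 × 1589) / (261 × 899) = 397250 / 234639 = 1.69303
The odds of breast cancer are about 1.69 times as high in the night shift group.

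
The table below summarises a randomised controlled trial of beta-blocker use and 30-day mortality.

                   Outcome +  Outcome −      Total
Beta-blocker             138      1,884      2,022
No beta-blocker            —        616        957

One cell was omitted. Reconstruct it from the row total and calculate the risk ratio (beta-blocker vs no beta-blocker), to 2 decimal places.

The missing cell is in the unexposed row: 957 − 616 = 341.
So a = 138, b = 1884, c = 341, d = 616.
RR = [a/(a+b)] / [c/(c+d)] = (138/2022) / (341/957) = 0.06825/0.35632 = 0.19154

0.19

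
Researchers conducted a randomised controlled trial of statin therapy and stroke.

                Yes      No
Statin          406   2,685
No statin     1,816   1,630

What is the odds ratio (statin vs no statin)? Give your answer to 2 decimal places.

0.14

Cells: a = 406, b = 2685, c = 1816, d = 1630.
OR = (a·d)/(b·c) = (406 × 1630) / (2685 × 1816) = 661780 / 4875960 = 0.13572
Exposure is associated with lower odds of stroke (OR = 0.14 < 1).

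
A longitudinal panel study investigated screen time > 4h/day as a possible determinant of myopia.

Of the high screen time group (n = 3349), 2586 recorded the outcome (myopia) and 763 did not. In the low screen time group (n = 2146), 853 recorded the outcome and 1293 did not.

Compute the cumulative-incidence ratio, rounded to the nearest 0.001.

From the description: a = 2586, b = 763, c = 853, d = 1293.
Risk in exposed = 2586/3349 = 0.77217; risk in unexposed = 853/2146 = 0.39748.
RR = 0.77217 / 0.39748 = 1.94265
The risk among the exposed is 1.94 times that among the unexposed.

1.943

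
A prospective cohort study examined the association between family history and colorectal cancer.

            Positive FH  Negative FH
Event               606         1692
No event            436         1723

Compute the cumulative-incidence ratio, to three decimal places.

1.174

Reading the table with exposure as columns: a = 606 (Positive FH, case), b = 436 (Positive FH, non-case), c = 1692 (Negative FH, case), d = 1723.
Risk in exposed = 606/1042 = 0.58157; risk in unexposed = 1692/3415 = 0.49546.
RR = 0.58157 / 0.49546 = 1.17380
The risk among the exposed is 1.17 times that among the unexposed.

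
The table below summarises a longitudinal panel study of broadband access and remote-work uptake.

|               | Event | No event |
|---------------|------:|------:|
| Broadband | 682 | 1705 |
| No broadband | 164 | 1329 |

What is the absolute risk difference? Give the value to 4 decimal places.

0.1759

Cells: a = 682, b = 1705, c = 164, d = 1329.
Risk in exposed = 682/2387 = 0.285714; risk in unexposed = 164/1493 = 0.109846.
Risk difference = 0.285714 − 0.109846 = 0.175868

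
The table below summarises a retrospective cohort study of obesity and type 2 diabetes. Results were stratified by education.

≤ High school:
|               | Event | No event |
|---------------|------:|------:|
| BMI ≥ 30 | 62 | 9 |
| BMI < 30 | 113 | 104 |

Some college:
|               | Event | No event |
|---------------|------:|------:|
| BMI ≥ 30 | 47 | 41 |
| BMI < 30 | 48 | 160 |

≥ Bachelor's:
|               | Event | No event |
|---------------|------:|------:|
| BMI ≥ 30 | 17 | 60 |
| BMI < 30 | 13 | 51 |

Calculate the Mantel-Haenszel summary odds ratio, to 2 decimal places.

3.43

OR_MH = Σ(aᵢdᵢ/nᵢ) / Σ(bᵢcᵢ/nᵢ), where nᵢ is the stratum total.
Stratum 1 (≤ High school): n = 288; a·d/n = 62·104/288 = 22.3889; b·c/n = 9·113/288 = 3.5312
Stratum 2 (Some college): n = 296; a·d/n = 47·160/296 = 25.4054; b·c/n = 41·48/296 = 6.6486
Stratum 3 (≥ Bachelor's): n = 141; a·d/n = 17·51/141 = 6.1489; b·c/n = 60·13/141 = 5.5319
OR_MH = (22.3889 + 25.4054 + 6.1489) / (3.5312 + 6.6486 + 5.5319) = 53.9432 / 15.7118 = 3.43329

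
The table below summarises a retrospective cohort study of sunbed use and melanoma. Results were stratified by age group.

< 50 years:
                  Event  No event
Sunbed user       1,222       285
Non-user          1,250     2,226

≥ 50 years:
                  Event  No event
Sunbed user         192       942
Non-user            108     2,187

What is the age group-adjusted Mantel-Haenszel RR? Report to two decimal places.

RR_MH = Σ(aᵢ·n₀ᵢ/nᵢ) / Σ(cᵢ·n₁ᵢ/nᵢ), with n₁ᵢ = aᵢ+bᵢ (exposed), n₀ᵢ = cᵢ+dᵢ (unexposed), nᵢ = n₁ᵢ+n₀ᵢ.
Stratum 1 (< 50 years): n₁ = 1507, n₀ = 3476, n = 4983; a·n₀/n = 1222·3476/4983 = 852.4327; c·n₁/n = 1250·1507/4983 = 378.0353
Stratum 2 (≥ 50 years): n₁ = 1134, n₀ = 2295, n = 3429; a·n₀/n = 192·2295/3429 = 128.5039; c·n₁/n = 108·1134/3429 = 35.7165
RR_MH = (852.4327 + 128.5039) / (378.0353 + 35.7165) = 980.9366 / 413.7519 = 2.37083

2.37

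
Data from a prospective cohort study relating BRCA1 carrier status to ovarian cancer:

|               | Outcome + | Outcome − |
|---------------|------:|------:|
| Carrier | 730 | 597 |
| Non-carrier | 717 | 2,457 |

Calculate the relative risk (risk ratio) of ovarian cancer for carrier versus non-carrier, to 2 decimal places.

2.44

Cells: a = 730, b = 597, c = 717, d = 2457.
Risk in exposed = 730/1327 = 0.55011; risk in unexposed = 717/3174 = 0.22590.
RR = 0.55011 / 0.22590 = 2.43523
The risk among the exposed is 2.44 times that among the unexposed.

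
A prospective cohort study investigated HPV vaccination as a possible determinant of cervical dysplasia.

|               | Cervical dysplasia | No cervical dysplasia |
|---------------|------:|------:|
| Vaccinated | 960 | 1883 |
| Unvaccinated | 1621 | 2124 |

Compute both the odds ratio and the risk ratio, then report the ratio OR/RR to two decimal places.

Cells: a = 960, b = 1883, c = 1621, d = 2124.
OR = (960·2124)/(1883·1621) = 2039040/3052343 = 0.66802
Risk in exposed = 960/2843 = 0.33767; risk in unexposed = 1621/3745 = 0.43284; RR = 0.78012
OR/RR = 0.66802 / 0.78012 = 0.85631
The outcome is not rare, so the OR lies further from 1 than the RR.

0.86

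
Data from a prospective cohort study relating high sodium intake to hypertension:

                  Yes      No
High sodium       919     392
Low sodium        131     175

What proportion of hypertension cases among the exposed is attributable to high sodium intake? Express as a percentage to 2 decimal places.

Cells: a = 919, b = 392, c = 131, d = 175.
Risk in exposed = 919/1311 = 0.70099; risk in unexposed = 131/306 = 0.42810.
RR = 0.70099/0.42810 = 1.63743
AR% = (RR − 1)/RR × 100 = (1.63743 − 1)/1.63743 × 100 = 38.9287%

38.93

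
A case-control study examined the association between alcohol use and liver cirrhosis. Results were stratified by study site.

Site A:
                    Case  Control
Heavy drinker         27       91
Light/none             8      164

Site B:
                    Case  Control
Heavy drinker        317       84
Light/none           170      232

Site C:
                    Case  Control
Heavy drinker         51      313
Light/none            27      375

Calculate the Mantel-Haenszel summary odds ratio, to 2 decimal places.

4.21

OR_MH = Σ(aᵢdᵢ/nᵢ) / Σ(bᵢcᵢ/nᵢ), where nᵢ is the stratum total.
Stratum 1 (Site A): n = 290; a·d/n = 27·164/290 = 15.2690; b·c/n = 91·8/290 = 2.5103
Stratum 2 (Site B): n = 803; a·d/n = 317·232/803 = 91.5866; b·c/n = 84·170/803 = 17.7833
Stratum 3 (Site C): n = 766; a·d/n = 51·375/766 = 24.9674; b·c/n = 313·27/766 = 11.0326
OR_MH = (15.2690 + 91.5866 + 24.9674) / (2.5103 + 17.7833 + 11.0326) = 131.8229 / 31.3263 = 4.20806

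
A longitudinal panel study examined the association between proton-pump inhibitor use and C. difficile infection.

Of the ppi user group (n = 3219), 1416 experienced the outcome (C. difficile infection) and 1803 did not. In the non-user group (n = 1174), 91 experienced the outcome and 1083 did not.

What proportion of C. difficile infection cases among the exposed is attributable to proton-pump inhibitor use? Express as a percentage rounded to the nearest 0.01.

From the description: a = 1416, b = 1803, c = 91, d = 1083.
Risk in exposed = 1416/3219 = 0.43989; risk in unexposed = 91/1174 = 0.07751.
RR = 0.43989/0.07751 = 5.67504
AR% = (RR − 1)/RR × 100 = (5.67504 − 1)/5.67504 × 100 = 82.3790%

82.38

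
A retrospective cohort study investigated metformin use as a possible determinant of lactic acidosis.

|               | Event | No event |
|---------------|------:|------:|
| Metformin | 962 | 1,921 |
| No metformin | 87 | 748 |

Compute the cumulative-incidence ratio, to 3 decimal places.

3.203

Cells: a = 962, b = 1921, c = 87, d = 748.
Risk in exposed = 962/2883 = 0.33368; risk in unexposed = 87/835 = 0.10419.
RR = 0.33368 / 0.10419 = 3.20256
The risk among the exposed is 3.20 times that among the unexposed.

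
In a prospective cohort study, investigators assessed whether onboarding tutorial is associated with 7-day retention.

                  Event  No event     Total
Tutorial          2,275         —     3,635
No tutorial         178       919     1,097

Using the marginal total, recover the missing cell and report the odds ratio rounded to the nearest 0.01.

8.64

The missing cell is in the exposed row: 3635 − 2275 = 1360.
So a = 2275, b = 1360, c = 178, d = 919.
OR = (a·d)/(b·c) = (2275 × 919) / (1360 × 178) = 2090725 / 242080 = 8.63650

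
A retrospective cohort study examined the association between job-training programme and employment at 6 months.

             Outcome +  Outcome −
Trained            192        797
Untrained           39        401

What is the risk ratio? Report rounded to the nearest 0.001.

Cells: a = 192, b = 797, c = 39, d = 401.
Risk in exposed = 192/989 = 0.19414; risk in unexposed = 39/440 = 0.08864.
RR = 0.19414 / 0.08864 = 2.19025
The risk among the exposed is 2.19 times that among the unexposed.

2.190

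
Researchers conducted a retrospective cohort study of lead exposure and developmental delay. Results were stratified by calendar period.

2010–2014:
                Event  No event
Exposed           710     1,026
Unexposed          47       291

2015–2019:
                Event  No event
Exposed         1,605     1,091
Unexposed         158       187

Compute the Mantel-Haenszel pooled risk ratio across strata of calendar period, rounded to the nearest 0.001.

RR_MH = Σ(aᵢ·n₀ᵢ/nᵢ) / Σ(cᵢ·n₁ᵢ/nᵢ), with n₁ᵢ = aᵢ+bᵢ (exposed), n₀ᵢ = cᵢ+dᵢ (unexposed), nᵢ = n₁ᵢ+n₀ᵢ.
Stratum 1 (2010–2014): n₁ = 1736, n₀ = 338, n = 2074; a·n₀/n = 710·338/2074 = 115.7088; c·n₁/n = 47·1736/2074 = 39.3404
Stratum 2 (2015–2019): n₁ = 2696, n₀ = 345, n = 3041; a·n₀/n = 1605·345/3041 = 182.0865; c·n₁/n = 158·2696/3041 = 140.0750
RR_MH = (115.7088 + 182.0865) / (39.3404 + 140.0750) = 297.7953 / 179.4154 = 1.65981

1.660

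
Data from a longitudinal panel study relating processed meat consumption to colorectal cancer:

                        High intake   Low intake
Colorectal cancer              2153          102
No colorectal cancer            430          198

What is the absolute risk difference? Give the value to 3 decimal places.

Reading the table with exposure as columns: a = 2153 (High intake, case), b = 430 (High intake, non-case), c = 102 (Low intake, case), d = 198.
Risk in exposed = 2153/2583 = 0.833527; risk in unexposed = 102/300 = 0.340000.
Risk difference = 0.833527 − 0.340000 = 0.493527

0.494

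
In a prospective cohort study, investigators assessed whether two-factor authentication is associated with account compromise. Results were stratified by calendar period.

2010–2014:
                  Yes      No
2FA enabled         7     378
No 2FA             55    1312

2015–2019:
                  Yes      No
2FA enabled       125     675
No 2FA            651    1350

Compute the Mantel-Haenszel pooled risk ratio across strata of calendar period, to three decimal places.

RR_MH = Σ(aᵢ·n₀ᵢ/nᵢ) / Σ(cᵢ·n₁ᵢ/nᵢ), with n₁ᵢ = aᵢ+bᵢ (exposed), n₀ᵢ = cᵢ+dᵢ (unexposed), nᵢ = n₁ᵢ+n₀ᵢ.
Stratum 1 (2010–2014): n₁ = 385, n₀ = 1367, n = 1752; a·n₀/n = 7·1367/1752 = 5.4618; c·n₁/n = 55·385/1752 = 12.0862
Stratum 2 (2015–2019): n₁ = 800, n₀ = 2001, n = 2801; a·n₀/n = 125·2001/2801 = 89.2985; c·n₁/n = 651·800/2801 = 185.9336
RR_MH = (5.4618 + 89.2985) / (12.0862 + 185.9336) = 94.7602 / 198.0198 = 0.47854

0.479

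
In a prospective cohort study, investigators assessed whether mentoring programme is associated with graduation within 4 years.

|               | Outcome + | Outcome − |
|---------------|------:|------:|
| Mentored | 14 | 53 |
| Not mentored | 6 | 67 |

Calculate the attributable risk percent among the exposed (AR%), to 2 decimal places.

Cells: a = 14, b = 53, c = 6, d = 67.
Risk in exposed = 14/67 = 0.20896; risk in unexposed = 6/73 = 0.08219.
RR = 0.20896/0.08219 = 2.54229
AR% = (RR − 1)/RR × 100 = (2.54229 − 1)/2.54229 × 100 = 60.6654%

60.67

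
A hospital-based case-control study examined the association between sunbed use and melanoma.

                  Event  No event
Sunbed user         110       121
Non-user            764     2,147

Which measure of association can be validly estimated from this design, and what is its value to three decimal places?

2.555

Cells: a = 110, b = 121, c = 764, d = 2147.
This is a hospital-based case-control study: participants were sampled on outcome status, so risks in the source population cannot be estimated directly — relative risk is not valid here. The odds ratio is the appropriate measure.
OR = (a·d)/(b·c) = (110 × 2147) / (121 × 764) = 236170 / 92444 = 2.55474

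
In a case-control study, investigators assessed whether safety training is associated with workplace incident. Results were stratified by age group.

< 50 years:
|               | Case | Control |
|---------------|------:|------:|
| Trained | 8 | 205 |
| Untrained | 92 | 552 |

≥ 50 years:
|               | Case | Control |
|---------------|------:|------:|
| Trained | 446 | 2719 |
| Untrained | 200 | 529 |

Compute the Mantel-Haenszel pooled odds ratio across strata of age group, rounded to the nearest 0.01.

OR_MH = Σ(aᵢdᵢ/nᵢ) / Σ(bᵢcᵢ/nᵢ), where nᵢ is the stratum total.
Stratum 1 (< 50 years): n = 857; a·d/n = 8·552/857 = 5.1529; b·c/n = 205·92/857 = 22.0070
Stratum 2 (≥ 50 years): n = 3894; a·d/n = 446·529/3894 = 60.5891; b·c/n = 2719·200/3894 = 139.6507
OR_MH = (5.1529 + 60.5891) / (22.0070 + 139.6507) = 65.7420 / 161.6577 = 0.40667

0.41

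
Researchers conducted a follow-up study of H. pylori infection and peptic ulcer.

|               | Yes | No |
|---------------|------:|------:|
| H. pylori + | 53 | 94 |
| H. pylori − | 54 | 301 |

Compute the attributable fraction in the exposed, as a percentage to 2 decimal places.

57.81

Cells: a = 53, b = 94, c = 54, d = 301.
Risk in exposed = 53/147 = 0.36054; risk in unexposed = 54/355 = 0.15211.
RR = 0.36054/0.15211 = 2.37024
AR% = (RR − 1)/RR × 100 = (2.37024 − 1)/2.37024 × 100 = 57.8103%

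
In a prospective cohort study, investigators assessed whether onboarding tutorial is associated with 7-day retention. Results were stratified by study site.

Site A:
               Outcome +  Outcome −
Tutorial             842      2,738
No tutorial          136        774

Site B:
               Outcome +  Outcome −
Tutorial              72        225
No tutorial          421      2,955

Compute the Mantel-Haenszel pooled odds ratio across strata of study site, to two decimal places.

1.87

OR_MH = Σ(aᵢdᵢ/nᵢ) / Σ(bᵢcᵢ/nᵢ), where nᵢ is the stratum total.
Stratum 1 (Site A): n = 4490; a·d/n = 842·774/4490 = 145.1465; b·c/n = 2738·136/4490 = 82.9327
Stratum 2 (Site B): n = 3673; a·d/n = 72·2955/3673 = 57.9254; b·c/n = 225·421/3673 = 25.7895
OR_MH = (145.1465 + 57.9254) / (82.9327 + 25.7895) = 203.0719 / 108.7223 = 1.86780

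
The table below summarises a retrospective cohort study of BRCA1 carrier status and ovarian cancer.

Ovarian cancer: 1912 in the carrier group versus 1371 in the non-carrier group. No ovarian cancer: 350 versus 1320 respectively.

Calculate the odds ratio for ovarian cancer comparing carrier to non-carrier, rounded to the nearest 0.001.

5.260

From the description: a = 1912, b = 350, c = 1371, d = 1320.
OR = (a·d)/(b·c) = (1912 × 1320) / (350 × 1371) = 2523840 / 479850 = 5.25964
The odds of ovarian cancer are about 5.26 times as high in the carrier group.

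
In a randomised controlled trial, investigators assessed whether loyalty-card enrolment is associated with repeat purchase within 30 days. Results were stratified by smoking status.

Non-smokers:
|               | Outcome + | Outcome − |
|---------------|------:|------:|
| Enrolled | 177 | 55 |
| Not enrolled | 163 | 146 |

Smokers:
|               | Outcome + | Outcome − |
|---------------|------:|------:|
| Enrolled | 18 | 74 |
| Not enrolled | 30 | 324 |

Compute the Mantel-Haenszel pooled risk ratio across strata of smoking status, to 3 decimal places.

RR_MH = Σ(aᵢ·n₀ᵢ/nᵢ) / Σ(cᵢ·n₁ᵢ/nᵢ), with n₁ᵢ = aᵢ+bᵢ (exposed), n₀ᵢ = cᵢ+dᵢ (unexposed), nᵢ = n₁ᵢ+n₀ᵢ.
Stratum 1 (Non-smokers): n₁ = 232, n₀ = 309, n = 541; a·n₀/n = 177·309/541 = 101.0961; c·n₁/n = 163·232/541 = 69.9002
Stratum 2 (Smokers): n₁ = 92, n₀ = 354, n = 446; a·n₀/n = 18·354/446 = 14.2870; c·n₁/n = 30·92/446 = 6.1883
RR_MH = (101.0961 + 14.2870) / (69.9002 + 6.1883) = 115.3831 / 76.0885 = 1.51643

1.516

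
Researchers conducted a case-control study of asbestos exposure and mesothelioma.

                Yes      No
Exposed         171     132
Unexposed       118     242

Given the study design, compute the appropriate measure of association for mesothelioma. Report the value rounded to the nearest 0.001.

2.657

Cells: a = 171, b = 132, c = 118, d = 242.
This is a case-control study: participants were sampled on outcome status, so risks in the source population cannot be estimated directly — relative risk is not valid here. The odds ratio is the appropriate measure.
OR = (a·d)/(b·c) = (171 × 242) / (132 × 118) = 41382 / 15576 = 2.65678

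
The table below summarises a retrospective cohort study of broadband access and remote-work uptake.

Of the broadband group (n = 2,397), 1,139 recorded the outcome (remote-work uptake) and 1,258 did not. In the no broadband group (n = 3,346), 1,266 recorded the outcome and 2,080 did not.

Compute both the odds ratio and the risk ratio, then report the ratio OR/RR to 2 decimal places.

From the description: a = 1139, b = 1258, c = 1266, d = 2080.
OR = (1139·2080)/(1258·1266) = 2369120/1592628 = 1.48755
Risk in exposed = 1139/2397 = 0.47518; risk in unexposed = 1266/3346 = 0.37836; RR = 1.25588
OR/RR = 1.48755 / 1.25588 = 1.18447
The outcome is not rare, so the OR lies further from 1 than the RR.

1.18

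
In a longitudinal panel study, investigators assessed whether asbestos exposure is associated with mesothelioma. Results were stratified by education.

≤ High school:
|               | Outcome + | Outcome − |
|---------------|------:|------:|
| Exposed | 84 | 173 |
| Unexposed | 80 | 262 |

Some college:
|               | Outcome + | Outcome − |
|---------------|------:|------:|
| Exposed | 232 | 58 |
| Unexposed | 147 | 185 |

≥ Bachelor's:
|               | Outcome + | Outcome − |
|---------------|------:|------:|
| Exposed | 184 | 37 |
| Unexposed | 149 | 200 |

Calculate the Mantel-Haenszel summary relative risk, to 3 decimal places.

RR_MH = Σ(aᵢ·n₀ᵢ/nᵢ) / Σ(cᵢ·n₁ᵢ/nᵢ), with n₁ᵢ = aᵢ+bᵢ (exposed), n₀ᵢ = cᵢ+dᵢ (unexposed), nᵢ = n₁ᵢ+n₀ᵢ.
Stratum 1 (≤ High school): n₁ = 257, n₀ = 342, n = 599; a·n₀/n = 84·342/599 = 47.9599; c·n₁/n = 80·257/599 = 34.3239
Stratum 2 (Some college): n₁ = 290, n₀ = 332, n = 622; a·n₀/n = 232·332/622 = 123.8328; c·n₁/n = 147·290/622 = 68.5370
Stratum 3 (≥ Bachelor's): n₁ = 221, n₀ = 349, n = 570; a·n₀/n = 184·349/570 = 112.6596; c·n₁/n = 149·221/570 = 57.7702
RR_MH = (47.9599 + 123.8328 + 112.6596) / (34.3239 + 68.5370 + 57.7702) = 284.4524 / 160.6310 = 1.77084

1.771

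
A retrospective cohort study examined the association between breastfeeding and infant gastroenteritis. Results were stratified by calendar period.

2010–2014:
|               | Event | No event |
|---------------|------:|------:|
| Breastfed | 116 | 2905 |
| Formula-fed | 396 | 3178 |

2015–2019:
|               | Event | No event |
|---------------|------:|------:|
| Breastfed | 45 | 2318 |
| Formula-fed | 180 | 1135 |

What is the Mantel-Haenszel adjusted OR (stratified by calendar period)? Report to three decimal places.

OR_MH = Σ(aᵢdᵢ/nᵢ) / Σ(bᵢcᵢ/nᵢ), where nᵢ is the stratum total.
Stratum 1 (2010–2014): n = 6595; a·d/n = 116·3178/6595 = 55.8981; b·c/n = 2905·396/6595 = 174.4321
Stratum 2 (2015–2019): n = 3678; a·d/n = 45·1135/3678 = 13.8866; b·c/n = 2318·180/3678 = 113.4421
OR_MH = (55.8981 + 13.8866) / (174.4321 + 113.4421) = 69.7847 / 287.8742 = 0.24241

0.242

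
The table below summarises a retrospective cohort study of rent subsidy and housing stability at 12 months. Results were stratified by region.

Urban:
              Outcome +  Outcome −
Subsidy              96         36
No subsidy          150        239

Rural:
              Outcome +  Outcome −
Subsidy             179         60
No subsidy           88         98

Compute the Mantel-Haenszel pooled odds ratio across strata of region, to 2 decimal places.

3.74

OR_MH = Σ(aᵢdᵢ/nᵢ) / Σ(bᵢcᵢ/nᵢ), where nᵢ is the stratum total.
Stratum 1 (Urban): n = 521; a·d/n = 96·239/521 = 44.0384; b·c/n = 36·150/521 = 10.3647
Stratum 2 (Rural): n = 425; a·d/n = 179·98/425 = 41.2753; b·c/n = 60·88/425 = 12.4235
OR_MH = (44.0384 + 41.2753) / (10.3647 + 12.4235) = 85.3137 / 22.7882 = 3.74376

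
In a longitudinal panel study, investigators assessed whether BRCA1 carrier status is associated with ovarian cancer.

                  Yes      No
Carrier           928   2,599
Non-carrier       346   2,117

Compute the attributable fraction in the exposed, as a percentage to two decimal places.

Cells: a = 928, b = 2599, c = 346, d = 2117.
Risk in exposed = 928/3527 = 0.26311; risk in unexposed = 346/2463 = 0.14048.
RR = 0.26311/0.14048 = 1.87297
AR% = (RR − 1)/RR × 100 = (1.87297 − 1)/1.87297 × 100 = 46.6089%

46.61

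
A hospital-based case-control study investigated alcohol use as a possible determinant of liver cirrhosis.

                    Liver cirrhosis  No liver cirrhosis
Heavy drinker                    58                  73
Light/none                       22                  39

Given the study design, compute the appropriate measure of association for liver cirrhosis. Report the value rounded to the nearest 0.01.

1.41

Cells: a = 58, b = 73, c = 22, d = 39.
This is a hospital-based case-control study: participants were sampled on outcome status, so risks in the source population cannot be estimated directly — relative risk is not valid here. The odds ratio is the appropriate measure.
OR = (a·d)/(b·c) = (58 × 39) / (73 × 22) = 2262 / 1606 = 1.40847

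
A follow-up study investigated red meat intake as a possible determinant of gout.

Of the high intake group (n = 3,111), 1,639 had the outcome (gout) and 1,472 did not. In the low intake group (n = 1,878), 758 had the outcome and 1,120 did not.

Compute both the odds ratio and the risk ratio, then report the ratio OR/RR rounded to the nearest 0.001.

From the description: a = 1639, b = 1472, c = 758, d = 1120.
OR = (1639·1120)/(1472·758) = 1835680/1115776 = 1.64520
Risk in exposed = 1639/3111 = 0.52684; risk in unexposed = 758/1878 = 0.40362; RR = 1.30528
OR/RR = 1.64520 / 1.30528 = 1.26042
The outcome is not rare, so the OR lies further from 1 than the RR.

1.260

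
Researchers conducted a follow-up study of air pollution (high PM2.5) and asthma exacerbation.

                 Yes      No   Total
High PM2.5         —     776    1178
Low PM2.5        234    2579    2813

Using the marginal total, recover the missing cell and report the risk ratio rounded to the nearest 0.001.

4.102

The missing cell is in the exposed row: 1178 − 776 = 402.
So a = 402, b = 776, c = 234, d = 2579.
RR = [a/(a+b)] / [c/(c+d)] = (402/1178) / (234/2813) = 0.34126/0.08319 = 4.10237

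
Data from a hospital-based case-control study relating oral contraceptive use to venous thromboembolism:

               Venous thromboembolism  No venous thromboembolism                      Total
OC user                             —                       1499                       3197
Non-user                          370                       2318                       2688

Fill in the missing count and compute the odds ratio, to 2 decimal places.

7.10

The missing cell is in the exposed row: 3197 − 1499 = 1698.
So a = 1698, b = 1499, c = 370, d = 2318.
OR = (a·d)/(b·c) = (1698 × 2318) / (1499 × 370) = 3935964 / 554630 = 7.09656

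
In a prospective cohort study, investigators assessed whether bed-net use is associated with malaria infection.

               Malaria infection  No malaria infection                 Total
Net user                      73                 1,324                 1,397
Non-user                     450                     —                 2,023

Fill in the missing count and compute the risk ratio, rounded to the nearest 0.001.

The missing cell is in the unexposed row: 2023 − 450 = 1573.
So a = 73, b = 1324, c = 450, d = 1573.
RR = [a/(a+b)] / [c/(c+d)] = (73/1397) / (450/2023) = 0.05225/0.22244 = 0.23491

0.235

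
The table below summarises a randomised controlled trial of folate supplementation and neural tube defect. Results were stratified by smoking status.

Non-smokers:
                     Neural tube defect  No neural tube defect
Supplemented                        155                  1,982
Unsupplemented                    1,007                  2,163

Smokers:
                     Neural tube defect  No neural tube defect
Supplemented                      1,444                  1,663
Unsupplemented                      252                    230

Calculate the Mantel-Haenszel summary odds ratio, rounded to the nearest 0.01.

OR_MH = Σ(aᵢdᵢ/nᵢ) / Σ(bᵢcᵢ/nᵢ), where nᵢ is the stratum total.
Stratum 1 (Non-smokers): n = 5307; a·d/n = 155·2163/5307 = 63.1741; b·c/n = 1982·1007/5307 = 376.0833
Stratum 2 (Smokers): n = 3589; a·d/n = 1444·230/3589 = 92.5383; b·c/n = 1663·252/3589 = 116.7668
OR_MH = (63.1741 + 92.5383) / (376.0833 + 116.7668) = 155.7124 / 492.8501 = 0.31594

0.32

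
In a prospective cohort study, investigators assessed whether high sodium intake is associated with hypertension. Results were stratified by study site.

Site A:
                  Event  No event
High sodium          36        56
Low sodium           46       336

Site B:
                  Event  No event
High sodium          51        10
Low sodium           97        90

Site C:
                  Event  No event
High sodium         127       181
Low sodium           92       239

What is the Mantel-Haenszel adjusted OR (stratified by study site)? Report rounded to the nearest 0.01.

OR_MH = Σ(aᵢdᵢ/nᵢ) / Σ(bᵢcᵢ/nᵢ), where nᵢ is the stratum total.
Stratum 1 (Site A): n = 474; a·d/n = 36·336/474 = 25.5190; b·c/n = 56·46/474 = 5.4346
Stratum 2 (Site B): n = 248; a·d/n = 51·90/248 = 18.5081; b·c/n = 10·97/248 = 3.9113
Stratum 3 (Site C): n = 639; a·d/n = 127·239/639 = 47.5008; b·c/n = 181·92/639 = 26.0595
OR_MH = (25.5190 + 18.5081 + 47.5008) / (5.4346 + 3.9113 + 26.0595) = 91.5278 / 35.4054 = 2.58514

2.59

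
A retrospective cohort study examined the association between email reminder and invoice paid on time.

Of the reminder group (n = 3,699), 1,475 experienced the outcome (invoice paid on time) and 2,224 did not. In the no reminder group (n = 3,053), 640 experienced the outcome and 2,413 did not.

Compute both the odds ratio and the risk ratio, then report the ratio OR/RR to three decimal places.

From the description: a = 1475, b = 2224, c = 640, d = 2413.
OR = (1475·2413)/(2224·640) = 3559175/1423360 = 2.50054
Risk in exposed = 1475/3699 = 0.39876; risk in unexposed = 640/3053 = 0.20963; RR = 1.90219
OR/RR = 2.50054 / 1.90219 = 1.31456
The outcome is not rare, so the OR lies further from 1 than the RR.

1.315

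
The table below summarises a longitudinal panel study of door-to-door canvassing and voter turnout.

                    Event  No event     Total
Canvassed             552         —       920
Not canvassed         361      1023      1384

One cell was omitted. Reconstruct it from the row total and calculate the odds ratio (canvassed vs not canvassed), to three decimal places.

The missing cell is in the exposed row: 920 − 552 = 368.
So a = 552, b = 368, c = 361, d = 1023.
OR = (a·d)/(b·c) = (552 × 1023) / (368 × 361) = 564696 / 132848 = 4.25069

4.251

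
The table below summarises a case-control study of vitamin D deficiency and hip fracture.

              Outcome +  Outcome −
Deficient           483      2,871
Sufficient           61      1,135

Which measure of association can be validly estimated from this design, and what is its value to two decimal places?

3.13

Cells: a = 483, b = 2871, c = 61, d = 1135.
This is a case-control study: participants were sampled on outcome status, so risks in the source population cannot be estimated directly — relative risk is not valid here. The odds ratio is the appropriate measure.
OR = (a·d)/(b·c) = (483 × 1135) / (2871 × 61) = 548205 / 175131 = 3.13026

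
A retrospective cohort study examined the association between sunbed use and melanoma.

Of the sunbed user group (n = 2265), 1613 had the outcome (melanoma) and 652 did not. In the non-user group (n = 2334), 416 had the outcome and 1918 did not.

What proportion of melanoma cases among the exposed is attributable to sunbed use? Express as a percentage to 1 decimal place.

From the description: a = 1613, b = 652, c = 416, d = 1918.
Risk in exposed = 1613/2265 = 0.71214; risk in unexposed = 416/2334 = 0.17823.
RR = 0.71214/0.17823 = 3.99552
AR% = (RR − 1)/RR × 100 = (3.99552 − 1)/3.99552 × 100 = 74.9720%

75.0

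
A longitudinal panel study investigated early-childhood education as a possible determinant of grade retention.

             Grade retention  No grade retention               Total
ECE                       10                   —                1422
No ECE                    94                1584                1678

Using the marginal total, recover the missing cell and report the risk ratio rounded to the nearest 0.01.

The missing cell is in the exposed row: 1422 − 10 = 1412.
So a = 10, b = 1412, c = 94, d = 1584.
RR = [a/(a+b)] / [c/(c+d)] = (10/1422) / (94/1678) = 0.00703/0.05602 = 0.12553

0.13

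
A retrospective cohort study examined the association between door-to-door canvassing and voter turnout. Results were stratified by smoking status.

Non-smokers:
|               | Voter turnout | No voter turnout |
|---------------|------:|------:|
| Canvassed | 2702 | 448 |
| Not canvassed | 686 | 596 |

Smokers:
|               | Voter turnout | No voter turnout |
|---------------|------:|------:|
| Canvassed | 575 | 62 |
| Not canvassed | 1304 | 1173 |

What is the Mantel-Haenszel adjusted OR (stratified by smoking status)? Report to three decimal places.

OR_MH = Σ(aᵢdᵢ/nᵢ) / Σ(bᵢcᵢ/nᵢ), where nᵢ is the stratum total.
Stratum 1 (Non-smokers): n = 4432; a·d/n = 2702·596/4432 = 363.3556; b·c/n = 448·686/4432 = 69.3430
Stratum 2 (Smokers): n = 3114; a·d/n = 575·1173/3114 = 216.5944; b·c/n = 62·1304/3114 = 25.9627
OR_MH = (363.3556 + 216.5944) / (69.3430 + 25.9627) = 579.9500 / 95.3057 = 6.08515

6.085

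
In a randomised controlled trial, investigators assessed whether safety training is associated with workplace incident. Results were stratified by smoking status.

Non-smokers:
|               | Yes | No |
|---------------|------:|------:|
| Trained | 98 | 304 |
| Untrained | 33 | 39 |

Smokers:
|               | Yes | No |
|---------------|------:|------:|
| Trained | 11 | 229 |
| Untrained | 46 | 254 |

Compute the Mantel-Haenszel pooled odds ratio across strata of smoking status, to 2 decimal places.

0.33

OR_MH = Σ(aᵢdᵢ/nᵢ) / Σ(bᵢcᵢ/nᵢ), where nᵢ is the stratum total.
Stratum 1 (Non-smokers): n = 474; a·d/n = 98·39/474 = 8.0633; b·c/n = 304·33/474 = 21.1646
Stratum 2 (Smokers): n = 540; a·d/n = 11·254/540 = 5.1741; b·c/n = 229·46/540 = 19.5074
OR_MH = (8.0633 + 5.1741) / (21.1646 + 19.5074) = 13.2374 / 40.6720 = 0.32547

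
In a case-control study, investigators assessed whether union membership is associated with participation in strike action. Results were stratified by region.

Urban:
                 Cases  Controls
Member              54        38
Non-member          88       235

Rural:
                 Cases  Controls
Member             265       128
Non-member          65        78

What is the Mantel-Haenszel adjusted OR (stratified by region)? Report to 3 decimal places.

OR_MH = Σ(aᵢdᵢ/nᵢ) / Σ(bᵢcᵢ/nᵢ), where nᵢ is the stratum total.
Stratum 1 (Urban): n = 415; a·d/n = 54·235/415 = 30.5783; b·c/n = 38·88/415 = 8.0578
Stratum 2 (Rural): n = 536; a·d/n = 265·78/536 = 38.5634; b·c/n = 128·65/536 = 15.5224
OR_MH = (30.5783 + 38.5634) / (8.0578 + 15.5224) = 69.1417 / 23.5802 = 2.93219

2.932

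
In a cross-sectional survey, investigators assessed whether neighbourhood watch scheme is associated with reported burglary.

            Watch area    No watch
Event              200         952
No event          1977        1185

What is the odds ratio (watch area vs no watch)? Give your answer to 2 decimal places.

Reading the table with exposure as columns: a = 200 (Watch area, case), b = 1977 (Watch area, non-case), c = 952 (No watch, case), d = 1185.
OR = (a·d)/(b·c) = (200 × 1185) / (1977 × 952) = 237000 / 1882104 = 0.12592
Exposure is associated with lower odds of reported burglary (OR = 0.13 < 1).

0.13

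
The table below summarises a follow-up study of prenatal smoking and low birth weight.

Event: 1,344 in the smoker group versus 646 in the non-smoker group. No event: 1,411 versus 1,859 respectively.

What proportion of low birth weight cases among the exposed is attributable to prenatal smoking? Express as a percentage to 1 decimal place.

47.1

From the description: a = 1344, b = 1411, c = 646, d = 1859.
Risk in exposed = 1344/2755 = 0.48784; risk in unexposed = 646/2505 = 0.25788.
RR = 0.48784/0.25788 = 1.89170
AR% = (RR − 1)/RR × 100 = (1.89170 − 1)/1.89170 × 100 = 47.1376%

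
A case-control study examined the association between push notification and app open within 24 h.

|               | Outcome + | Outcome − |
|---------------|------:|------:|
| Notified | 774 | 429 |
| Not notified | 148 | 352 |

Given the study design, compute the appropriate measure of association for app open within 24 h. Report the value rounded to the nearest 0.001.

Cells: a = 774, b = 429, c = 148, d = 352.
This is a case-control study: participants were sampled on outcome status, so risks in the source population cannot be estimated directly — relative risk is not valid here. The odds ratio is the appropriate measure.
OR = (a·d)/(b·c) = (774 × 352) / (429 × 148) = 272448 / 63492 = 4.29106

4.291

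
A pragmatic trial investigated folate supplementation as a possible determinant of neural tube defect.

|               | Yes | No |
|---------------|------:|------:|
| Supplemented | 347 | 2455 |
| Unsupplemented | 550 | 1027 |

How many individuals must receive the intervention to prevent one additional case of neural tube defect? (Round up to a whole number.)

5

Risk in treated group = 347/2802 = 0.12384; risk in control = 550/1577 = 0.34876.
Absolute risk reduction = 0.34876 − 0.12384 = 0.22492
NNT = 1 / ARR = 1 / 0.22492 = 4.446 → round up → 5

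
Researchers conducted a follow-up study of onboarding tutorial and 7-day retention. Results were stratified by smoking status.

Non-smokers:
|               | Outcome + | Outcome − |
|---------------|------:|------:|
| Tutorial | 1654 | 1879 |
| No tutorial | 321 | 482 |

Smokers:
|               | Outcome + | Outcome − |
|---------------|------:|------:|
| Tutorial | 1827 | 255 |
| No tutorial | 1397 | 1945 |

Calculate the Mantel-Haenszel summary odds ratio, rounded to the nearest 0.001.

4.097

OR_MH = Σ(aᵢdᵢ/nᵢ) / Σ(bᵢcᵢ/nᵢ), where nᵢ is the stratum total.
Stratum 1 (Non-smokers): n = 4336; a·d/n = 1654·482/4336 = 183.8625; b·c/n = 1879·321/4336 = 139.1049
Stratum 2 (Smokers): n = 5424; a·d/n = 1827·1945/5424 = 655.1466; b·c/n = 255·1397/5424 = 65.6775
OR_MH = (183.8625 + 655.1466) / (139.1049 + 65.6775) = 839.0091 / 204.7825 = 4.09707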